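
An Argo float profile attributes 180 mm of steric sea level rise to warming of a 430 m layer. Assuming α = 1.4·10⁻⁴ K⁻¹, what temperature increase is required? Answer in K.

ΔT ≈ 2.99 K

ΔT = Δh/(αH) = 0.18 / (1.4×10⁻⁴ × 430) ≈ 2.990 K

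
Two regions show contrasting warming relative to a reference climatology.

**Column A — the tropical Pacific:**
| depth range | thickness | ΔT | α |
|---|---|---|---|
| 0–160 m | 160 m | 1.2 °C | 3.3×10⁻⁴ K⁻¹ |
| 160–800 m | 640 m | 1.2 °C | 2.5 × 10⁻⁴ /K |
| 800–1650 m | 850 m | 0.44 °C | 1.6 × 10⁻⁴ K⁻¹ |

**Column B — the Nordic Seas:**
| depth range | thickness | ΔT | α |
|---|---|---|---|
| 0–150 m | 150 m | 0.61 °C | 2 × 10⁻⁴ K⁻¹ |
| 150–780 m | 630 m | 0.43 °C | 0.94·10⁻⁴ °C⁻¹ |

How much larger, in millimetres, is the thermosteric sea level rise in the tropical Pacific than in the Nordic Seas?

A 3.3×10⁻⁴ × 160 × 1.2 = 0.06336 m
A Layer 2: 2.5×10⁻⁴ × 1.2 × 640 = 0.19200 m
A 800–1650 m: 0.44 × 1.6×10⁻⁴ × 850 = 0.05984 m
A total: 0.31520 m
B 150 × 2×10⁻⁴ × 0.61 = 0.01830 m
B 0.43 × 0.94×10⁻⁴ × 630 = 0.0254646 m
B total: 0.0437646 m
Difference: 0.31520 − 0.0437646 = 0.2714354 m

Δh_A − Δh_B ≈ 271 mm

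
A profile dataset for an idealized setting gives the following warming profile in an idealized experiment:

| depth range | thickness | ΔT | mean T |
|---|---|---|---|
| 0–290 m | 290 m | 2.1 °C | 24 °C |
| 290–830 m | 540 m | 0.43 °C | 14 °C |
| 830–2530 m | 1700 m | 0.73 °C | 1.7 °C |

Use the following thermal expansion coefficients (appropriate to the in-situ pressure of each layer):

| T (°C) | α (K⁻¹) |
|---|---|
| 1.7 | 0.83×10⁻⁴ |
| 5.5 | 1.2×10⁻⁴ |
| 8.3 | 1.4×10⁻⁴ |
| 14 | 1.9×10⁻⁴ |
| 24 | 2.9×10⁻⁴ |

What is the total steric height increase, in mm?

Δh ≈ 324 mm

Layer 1 at 24 °C → α = 2.9×10⁻⁴ K⁻¹
Layer 2 at 14 °C → α = 1.9×10⁻⁴ K⁻¹
Layer 3 at 1.7 °C → α = 0.83×10⁻⁴ K⁻¹
2.1 × 290 × 2.9×10⁻⁴ = 0.17661 m
Layer 2: 1.9×10⁻⁴ × 540 × 0.43 = 0.044118 m
Layer 3: 0.83×10⁻⁴ × 1700 × 0.73 = 0.103003 m
Δh = 0.17661 + 0.044118 + 0.103003 = 0.323731 m ≈ 324 mm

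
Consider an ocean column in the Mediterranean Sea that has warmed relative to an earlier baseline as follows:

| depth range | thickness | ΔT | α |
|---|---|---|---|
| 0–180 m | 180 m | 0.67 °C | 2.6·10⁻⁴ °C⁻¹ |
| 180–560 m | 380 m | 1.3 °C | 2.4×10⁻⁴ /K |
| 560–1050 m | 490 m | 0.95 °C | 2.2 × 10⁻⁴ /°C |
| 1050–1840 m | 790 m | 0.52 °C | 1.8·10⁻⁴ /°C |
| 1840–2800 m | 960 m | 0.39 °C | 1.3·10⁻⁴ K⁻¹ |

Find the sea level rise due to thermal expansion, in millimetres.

Δh = 370 mm

0–180 m: 180 × 2.6×10⁻⁴ × 0.67 = 0.031356 m
180–560 m: 2.4×10⁻⁴ × 380 × 1.3 = 0.11856 m
490 × 0.95 × 2.2×10⁻⁴ = 0.10241 m
1050–1840 m: 0.52 × 790 × 1.8×10⁻⁴ = 0.073944 m
Layer 5: 0.39 × 960 × 1.3×10⁻⁴ = 0.048672 m
Δh = 0.031356 + 0.11856 + 0.10241 + 0.073944 + 0.048672 = 0.374942 m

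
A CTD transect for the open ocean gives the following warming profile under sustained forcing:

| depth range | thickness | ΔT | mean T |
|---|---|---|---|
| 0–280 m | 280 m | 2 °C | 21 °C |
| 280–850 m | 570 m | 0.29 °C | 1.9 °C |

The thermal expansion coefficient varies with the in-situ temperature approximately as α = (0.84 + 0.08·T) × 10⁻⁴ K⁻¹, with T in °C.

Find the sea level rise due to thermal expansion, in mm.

about 160 mm

Layer 1: α = (0.84 + 0.08×21)×10⁻⁴ = 2.52×10⁻⁴ K⁻¹
Layer 2: α = (0.84 + 0.08×1.9)×10⁻⁴ = 0.992×10⁻⁴ K⁻¹
Layer 1: 2 × 2.52×10⁻⁴ × 280 = 0.14112 m
Layer 2: 570 × 0.992×10⁻⁴ × 0.29 = 0.01639776 m
Δh = 0.14112 + 0.01639776 = 0.15751776 m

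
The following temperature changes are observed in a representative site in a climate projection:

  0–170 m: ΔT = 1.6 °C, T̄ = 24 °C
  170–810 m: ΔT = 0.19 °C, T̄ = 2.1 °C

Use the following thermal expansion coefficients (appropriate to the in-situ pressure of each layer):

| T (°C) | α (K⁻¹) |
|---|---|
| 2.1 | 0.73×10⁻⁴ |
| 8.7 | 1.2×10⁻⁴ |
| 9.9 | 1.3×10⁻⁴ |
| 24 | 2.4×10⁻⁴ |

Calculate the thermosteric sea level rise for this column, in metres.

Layer 1 at 24 °C → α = 2.4×10⁻⁴ K⁻¹
Layer 2 at 2.1 °C → α = 0.73×10⁻⁴ K⁻¹
Layer 1: 1.6 × 170 × 2.4×10⁻⁴ = 0.06528 m
Layer 2: 640 × 0.73×10⁻⁴ × 0.19 = 0.0088768 m
Δh = 0.06528 + 0.0088768 = 0.0741568 m

0.0742 m of thermosteric rise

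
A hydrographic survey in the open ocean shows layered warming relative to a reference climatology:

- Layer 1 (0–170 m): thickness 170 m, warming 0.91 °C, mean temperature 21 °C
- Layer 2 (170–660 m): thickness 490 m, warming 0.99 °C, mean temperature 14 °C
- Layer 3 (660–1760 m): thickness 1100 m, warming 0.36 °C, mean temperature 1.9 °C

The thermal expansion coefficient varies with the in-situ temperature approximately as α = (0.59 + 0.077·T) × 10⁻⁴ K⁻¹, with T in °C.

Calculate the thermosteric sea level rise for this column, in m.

Layer 1: α = (0.59 + 0.077×21)×10⁻⁴ = 2.207×10⁻⁴ K⁻¹
Layer 2: α = (0.59 + 0.077×14)×10⁻⁴ = 1.668×10⁻⁴ K⁻¹
Layer 3: α = (0.59 + 0.077×1.9)×10⁻⁴ = 0.7363×10⁻⁴ K⁻¹
Layer 1: 2.207×10⁻⁴ × 170 × 0.91 = 0.03414229 m
170–660 m: 0.99 × 490 × 1.668×10⁻⁴ = 0.08091468 m
1100 × 0.36 × 0.7363×10⁻⁴ = 0.02915748 m
Δh = 0.03414229 + 0.08091468 + 0.02915748 = 0.14421445 m ≈ 0.144 m

Δh = 0.144 m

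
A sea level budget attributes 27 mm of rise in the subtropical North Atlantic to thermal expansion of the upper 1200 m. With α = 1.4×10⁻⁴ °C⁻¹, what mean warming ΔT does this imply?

0.161 K

ΔT = Δh/(αH) = 0.027 / (1.4×10⁻⁴ × 1200) ≈ 0.1607 K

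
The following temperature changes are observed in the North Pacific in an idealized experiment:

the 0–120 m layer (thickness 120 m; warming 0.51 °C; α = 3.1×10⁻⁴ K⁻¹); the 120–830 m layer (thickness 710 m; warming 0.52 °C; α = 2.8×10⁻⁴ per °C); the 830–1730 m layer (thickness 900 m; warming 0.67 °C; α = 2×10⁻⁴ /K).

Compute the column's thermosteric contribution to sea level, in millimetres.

243 mm

3.1×10⁻⁴ × 120 × 0.51 = 0.018972 m
0.52 × 710 × 2.8×10⁻⁴ = 0.103376 m
830–1730 m: 900 × 2×10⁻⁴ × 0.67 = 0.12060 m
Δh = 0.018972 + 0.103376 + 0.12060 = 0.242948 m ≈ 243 mm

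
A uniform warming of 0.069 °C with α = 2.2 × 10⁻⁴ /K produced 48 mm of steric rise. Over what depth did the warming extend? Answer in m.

H = Δh/(αΔT) = 0.048 / (2.2×10⁻⁴ × 0.069) ≈ 3162 m

H ≈ 3160 m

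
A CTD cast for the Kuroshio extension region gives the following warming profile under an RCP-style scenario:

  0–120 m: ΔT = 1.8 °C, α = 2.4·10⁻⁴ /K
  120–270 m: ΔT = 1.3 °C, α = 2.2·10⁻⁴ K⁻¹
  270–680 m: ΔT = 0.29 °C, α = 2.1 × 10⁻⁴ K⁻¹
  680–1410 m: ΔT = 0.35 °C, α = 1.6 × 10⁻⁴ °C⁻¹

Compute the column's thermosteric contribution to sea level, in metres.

120 × 1.8 × 2.4×10⁻⁴ = 0.05184 m
Layer 2: 1.3 × 2.2×10⁻⁴ × 150 = 0.04290 m
270–680 m: 2.1×10⁻⁴ × 0.29 × 410 = 0.024969 m
680–1410 m: 0.35 × 730 × 1.6×10⁻⁴ = 0.04088 m
Δh = 0.05184 + 0.04290 + 0.024969 + 0.04088 = 0.160589 m ≈ 0.161 m

0.161 m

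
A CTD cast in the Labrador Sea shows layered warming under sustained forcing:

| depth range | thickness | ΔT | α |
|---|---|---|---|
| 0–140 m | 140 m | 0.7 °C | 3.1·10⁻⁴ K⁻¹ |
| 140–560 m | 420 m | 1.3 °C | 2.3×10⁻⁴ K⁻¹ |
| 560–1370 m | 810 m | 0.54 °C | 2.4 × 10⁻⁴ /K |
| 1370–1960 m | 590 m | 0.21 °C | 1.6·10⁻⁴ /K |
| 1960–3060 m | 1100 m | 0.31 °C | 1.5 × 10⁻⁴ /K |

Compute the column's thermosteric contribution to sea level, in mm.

140 × 0.7 × 3.1×10⁻⁴ = 0.03038 m
1.3 × 420 × 2.3×10⁻⁴ = 0.12558 m
Layer 3: 810 × 2.4×10⁻⁴ × 0.54 = 0.104976 m
0.21 × 590 × 1.6×10⁻⁴ = 0.019824 m
1100 × 1.5×10⁻⁴ × 0.31 = 0.05115 m
Δh = 0.03038 + 0.12558 + 0.104976 + 0.019824 + 0.05115 = 0.33191 m

Δh ≈ 330 mm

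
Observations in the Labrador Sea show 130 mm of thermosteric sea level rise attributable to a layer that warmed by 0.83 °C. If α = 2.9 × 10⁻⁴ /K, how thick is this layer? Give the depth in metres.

H = Δh/(αΔT) = 0.13 / (2.9×10⁻⁴ × 0.83) ≈ 540.1 m

about 540 m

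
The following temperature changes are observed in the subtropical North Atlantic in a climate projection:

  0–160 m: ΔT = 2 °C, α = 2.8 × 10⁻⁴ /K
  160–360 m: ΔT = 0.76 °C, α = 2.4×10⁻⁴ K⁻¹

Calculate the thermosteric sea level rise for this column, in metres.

Layer 1: 2 × 2.8×10⁻⁴ × 160 = 0.08960 m
Layer 2: 200 × 2.4×10⁻⁴ × 0.76 = 0.03648 m
Δh = 0.08960 + 0.03648 = 0.12608 m ≈ 0.13 m

0.13 m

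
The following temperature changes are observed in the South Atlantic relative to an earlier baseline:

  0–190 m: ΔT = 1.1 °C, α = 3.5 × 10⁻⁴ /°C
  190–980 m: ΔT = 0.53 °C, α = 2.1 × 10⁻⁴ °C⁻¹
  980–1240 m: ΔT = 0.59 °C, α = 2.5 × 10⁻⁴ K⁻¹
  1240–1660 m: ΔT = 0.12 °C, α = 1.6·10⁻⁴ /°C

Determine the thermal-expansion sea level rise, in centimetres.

Δh ≈ 21 cm

Layer 1: 1.1 × 190 × 3.5×10⁻⁴ = 0.07315 m
0.53 × 2.1×10⁻⁴ × 790 = 0.087927 m
980–1240 m: 0.59 × 260 × 2.5×10⁻⁴ = 0.03835 m
1240–1660 m: 0.12 × 1.6×10⁻⁴ × 420 = 0.008064 m
Δh = 0.07315 + 0.087927 + 0.03835 + 0.008064 = 0.207491 m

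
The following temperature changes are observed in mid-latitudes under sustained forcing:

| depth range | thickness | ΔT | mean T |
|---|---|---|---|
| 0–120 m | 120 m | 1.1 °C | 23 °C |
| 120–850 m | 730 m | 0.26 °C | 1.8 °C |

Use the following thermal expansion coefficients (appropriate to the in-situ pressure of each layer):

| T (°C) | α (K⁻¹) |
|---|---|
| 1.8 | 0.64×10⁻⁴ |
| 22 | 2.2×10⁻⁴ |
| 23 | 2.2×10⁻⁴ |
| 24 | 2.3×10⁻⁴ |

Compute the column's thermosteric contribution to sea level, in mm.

Layer 1 at 23 °C → α = 2.2×10⁻⁴ K⁻¹
Layer 2 at 1.8 °C → α = 0.64×10⁻⁴ K⁻¹
Layer 1: 120 × 1.1 × 2.2×10⁻⁴ = 0.02904 m
120–850 m: 730 × 0.26 × 0.64×10⁻⁴ = 0.0121472 m
Δh = 0.02904 + 0.0121472 = 0.0411872 m

about 41.2 mm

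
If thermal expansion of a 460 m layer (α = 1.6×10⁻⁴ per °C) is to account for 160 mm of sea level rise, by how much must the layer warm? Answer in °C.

about 2.17 °C

ΔT = Δh/(αH) = 0.16 / (1.6×10⁻⁴ × 460) ≈ 2.174 °C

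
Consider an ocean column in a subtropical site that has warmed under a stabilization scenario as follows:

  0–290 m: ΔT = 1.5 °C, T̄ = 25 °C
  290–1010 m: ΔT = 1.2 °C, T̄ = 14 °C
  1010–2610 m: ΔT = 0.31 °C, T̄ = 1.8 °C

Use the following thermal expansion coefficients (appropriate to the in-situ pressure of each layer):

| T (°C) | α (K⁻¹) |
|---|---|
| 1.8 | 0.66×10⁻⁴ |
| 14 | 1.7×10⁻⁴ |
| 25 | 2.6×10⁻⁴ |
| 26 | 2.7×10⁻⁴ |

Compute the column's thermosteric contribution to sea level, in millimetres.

about 290 mm

Layer 1 at 25 °C → α = 2.6×10⁻⁴ K⁻¹
Layer 2 at 14 °C → α = 1.7×10⁻⁴ K⁻¹
Layer 3 at 1.8 °C → α = 0.66×10⁻⁴ K⁻¹
Layer 1: 1.5 × 2.6×10⁻⁴ × 290 = 0.11310 m
Layer 2: 720 × 1.7×10⁻⁴ × 1.2 = 0.14688 m
Layer 3: 1600 × 0.66×10⁻⁴ × 0.31 = 0.032736 m
Δh = 0.11310 + 0.14688 + 0.032736 = 0.292716 m ≈ 290 mm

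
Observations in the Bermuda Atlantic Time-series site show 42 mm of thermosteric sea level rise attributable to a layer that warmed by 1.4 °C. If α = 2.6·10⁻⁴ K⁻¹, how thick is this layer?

H = Δh/(αΔT) = 0.042 / (2.6×10⁻⁴ × 1.4) ≈ 115.4 m

115 m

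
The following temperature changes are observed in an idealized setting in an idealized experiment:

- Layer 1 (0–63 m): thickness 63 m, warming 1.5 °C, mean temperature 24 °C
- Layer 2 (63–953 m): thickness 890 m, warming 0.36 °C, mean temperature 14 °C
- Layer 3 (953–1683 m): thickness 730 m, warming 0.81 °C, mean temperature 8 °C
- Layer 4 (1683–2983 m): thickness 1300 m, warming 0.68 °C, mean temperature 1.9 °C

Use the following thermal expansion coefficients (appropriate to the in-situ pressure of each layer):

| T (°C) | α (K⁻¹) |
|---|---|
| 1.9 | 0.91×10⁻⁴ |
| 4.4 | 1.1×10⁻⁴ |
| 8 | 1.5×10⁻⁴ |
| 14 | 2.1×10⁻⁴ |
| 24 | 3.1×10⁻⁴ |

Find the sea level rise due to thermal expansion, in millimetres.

Layer 1 at 24 °C → α = 3.1×10⁻⁴ K⁻¹
Layer 2 at 14 °C → α = 2.1×10⁻⁴ K⁻¹
Layer 3 at 8 °C → α = 1.5×10⁻⁴ K⁻¹
Layer 4 at 1.9 °C → α = 0.91×10⁻⁴ K⁻¹
1.5 × 3.1×10⁻⁴ × 63 = 0.029295 m
63–953 m: 2.1×10⁻⁴ × 890 × 0.36 = 0.067284 m
953–1683 m: 0.81 × 1.5×10⁻⁴ × 730 = 0.088695 m
Layer 4: 0.68 × 0.91×10⁻⁴ × 1300 = 0.080444 m
Δh = 0.029295 + 0.067284 + 0.088695 + 0.080444 = 0.265718 m

266 mm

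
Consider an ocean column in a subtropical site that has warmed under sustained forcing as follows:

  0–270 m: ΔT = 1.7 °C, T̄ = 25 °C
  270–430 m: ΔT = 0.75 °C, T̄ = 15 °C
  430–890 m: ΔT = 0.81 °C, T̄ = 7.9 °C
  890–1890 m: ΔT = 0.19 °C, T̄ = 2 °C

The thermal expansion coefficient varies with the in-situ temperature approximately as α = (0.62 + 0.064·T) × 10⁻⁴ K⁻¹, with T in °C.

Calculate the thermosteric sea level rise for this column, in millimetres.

Layer 1: α = (0.62 + 0.064×25)×10⁻⁴ = 2.22×10⁻⁴ K⁻¹
Layer 2: α = (0.62 + 0.064×15)×10⁻⁴ = 1.58×10⁻⁴ K⁻¹
Layer 3: α = (0.62 + 0.064×7.9)×10⁻⁴ = 1.1256×10⁻⁴ K⁻¹
Layer 4: α = (0.62 + 0.064×2)×10⁻⁴ = 0.748×10⁻⁴ K⁻¹
2.22×10⁻⁴ × 270 × 1.7 = 0.101898 m
Layer 2: 160 × 0.75 × 1.58×10⁻⁴ = 0.01896 m
1.1256×10⁻⁴ × 0.81 × 460 = 0.041939856 m
Layer 4: 0.748×10⁻⁴ × 1000 × 0.19 = 0.014212 m
Δh = 0.101898 + 0.01896 + 0.041939856 + 0.014212 = 0.177009856 m ≈ 177 mm

177 mm of thermosteric rise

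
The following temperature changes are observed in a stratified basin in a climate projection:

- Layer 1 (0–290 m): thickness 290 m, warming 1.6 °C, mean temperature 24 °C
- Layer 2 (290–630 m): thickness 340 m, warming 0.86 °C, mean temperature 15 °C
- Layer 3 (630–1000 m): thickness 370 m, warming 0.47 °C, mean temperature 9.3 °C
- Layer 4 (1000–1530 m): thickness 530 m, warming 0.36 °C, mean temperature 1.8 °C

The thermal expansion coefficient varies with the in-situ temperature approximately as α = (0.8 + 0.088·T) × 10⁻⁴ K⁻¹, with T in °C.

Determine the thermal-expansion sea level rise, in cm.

Layer 1: α = (0.8 + 0.088×24)×10⁻⁴ = 2.912×10⁻⁴ K⁻¹
Layer 2: α = (0.8 + 0.088×15)×10⁻⁴ = 2.12×10⁻⁴ K⁻¹
Layer 3: α = (0.8 + 0.088×9.3)×10⁻⁴ = 1.6184×10⁻⁴ K⁻¹
Layer 4: α = (0.8 + 0.088×1.8)×10⁻⁴ = 0.9584×10⁻⁴ K⁻¹
Layer 1: 290 × 2.912×10⁻⁴ × 1.6 = 0.1351168 m
2.12×10⁻⁴ × 0.86 × 340 = 0.0619888 m
0.47 × 370 × 1.6184×10⁻⁴ = 0.028143976 m
1000–1530 m: 530 × 0.36 × 0.9584×10⁻⁴ = 0.018286272 m
Δh = 0.1351168 + 0.0619888 + 0.028143976 + 0.018286272 = 0.243535848 m

Δh ≈ 24 cm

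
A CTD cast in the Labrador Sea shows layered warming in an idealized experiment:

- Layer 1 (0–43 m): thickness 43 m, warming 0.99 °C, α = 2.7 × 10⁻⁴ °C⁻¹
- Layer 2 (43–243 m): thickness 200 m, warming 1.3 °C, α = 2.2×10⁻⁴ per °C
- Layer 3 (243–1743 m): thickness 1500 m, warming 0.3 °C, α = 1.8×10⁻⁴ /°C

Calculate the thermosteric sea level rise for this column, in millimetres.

150 mm

0–43 m: 2.7×10⁻⁴ × 43 × 0.99 = 0.0114939 m
200 × 1.3 × 2.2×10⁻⁴ = 0.05720 m
Layer 3: 1.8×10⁻⁴ × 1500 × 0.3 = 0.08100 m
Δh = 0.0114939 + 0.05720 + 0.08100 = 0.1496939 m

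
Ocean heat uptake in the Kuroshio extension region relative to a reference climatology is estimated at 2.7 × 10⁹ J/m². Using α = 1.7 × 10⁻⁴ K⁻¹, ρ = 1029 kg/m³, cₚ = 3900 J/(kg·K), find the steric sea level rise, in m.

Δh = αQ/(ρcₚ) = 1.7×10⁻⁴ × 2.7×10⁹ / (1029 × 3900) ≈ 0.11438 m

0.11 m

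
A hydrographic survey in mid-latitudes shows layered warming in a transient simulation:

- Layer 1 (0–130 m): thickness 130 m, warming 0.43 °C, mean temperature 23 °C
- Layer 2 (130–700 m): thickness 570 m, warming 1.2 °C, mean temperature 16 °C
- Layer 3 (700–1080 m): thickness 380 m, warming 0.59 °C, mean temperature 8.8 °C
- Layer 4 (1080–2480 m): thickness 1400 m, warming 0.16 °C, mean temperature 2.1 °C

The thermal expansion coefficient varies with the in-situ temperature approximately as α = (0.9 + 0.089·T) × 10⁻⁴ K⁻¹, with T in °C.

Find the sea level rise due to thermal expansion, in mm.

Δh ≈ 238 mm

Layer 1: α = (0.9 + 0.089×23)×10⁻⁴ = 2.947×10⁻⁴ K⁻¹
Layer 2: α = (0.9 + 0.089×16)×10⁻⁴ = 2.324×10⁻⁴ K⁻¹
Layer 3: α = (0.9 + 0.089×8.8)×10⁻⁴ = 1.6832×10⁻⁴ K⁻¹
Layer 4: α = (0.9 + 0.089×2.1)×10⁻⁴ = 1.0869×10⁻⁴ K⁻¹
0.43 × 2.947×10⁻⁴ × 130 = 0.01647373 m
570 × 1.2 × 2.324×10⁻⁴ = 0.1589616 m
Layer 3: 1.6832×10⁻⁴ × 380 × 0.59 = 0.037737344 m
0.16 × 1.0869×10⁻⁴ × 1400 = 0.02434656 m
Δh = 0.01647373 + 0.1589616 + 0.037737344 + 0.02434656 = 0.237519234 m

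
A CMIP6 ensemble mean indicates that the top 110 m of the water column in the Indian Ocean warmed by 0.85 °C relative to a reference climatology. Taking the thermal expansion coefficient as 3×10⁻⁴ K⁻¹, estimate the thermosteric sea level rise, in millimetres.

Δh = αΔT·H = 3×10⁻⁴ × 0.85 × 110 = 0.02805 m

about 28.1 mm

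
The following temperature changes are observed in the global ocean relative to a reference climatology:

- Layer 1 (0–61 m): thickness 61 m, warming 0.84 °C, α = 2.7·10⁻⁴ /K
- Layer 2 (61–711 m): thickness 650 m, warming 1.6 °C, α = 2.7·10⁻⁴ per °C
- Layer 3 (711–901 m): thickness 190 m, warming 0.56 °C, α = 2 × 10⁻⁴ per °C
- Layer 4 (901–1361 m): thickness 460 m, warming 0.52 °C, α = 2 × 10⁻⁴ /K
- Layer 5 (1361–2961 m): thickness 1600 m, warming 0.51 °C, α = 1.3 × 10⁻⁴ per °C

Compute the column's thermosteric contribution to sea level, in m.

Layer 1: 0.84 × 2.7×10⁻⁴ × 61 = 0.0138348 m
2.7×10⁻⁴ × 1.6 × 650 = 0.28080 m
190 × 2×10⁻⁴ × 0.56 = 0.02128 m
Layer 4: 460 × 0.52 × 2×10⁻⁴ = 0.04784 m
1361–2961 m: 1600 × 1.3×10⁻⁴ × 0.51 = 0.10608 m
Δh = 0.0138348 + 0.28080 + 0.02128 + 0.04784 + 0.10608 = 0.4698348 m ≈ 0.470 m

Δh ≈ 0.470 m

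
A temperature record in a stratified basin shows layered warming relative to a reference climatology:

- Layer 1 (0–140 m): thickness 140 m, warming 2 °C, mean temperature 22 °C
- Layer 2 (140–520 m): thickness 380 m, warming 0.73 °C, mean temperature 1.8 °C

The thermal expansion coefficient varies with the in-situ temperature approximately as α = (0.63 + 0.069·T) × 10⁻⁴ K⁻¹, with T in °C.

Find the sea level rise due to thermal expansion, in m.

Δh ≈ 0.0811 m

Layer 1: α = (0.63 + 0.069×22)×10⁻⁴ = 2.148×10⁻⁴ K⁻¹
Layer 2: α = (0.63 + 0.069×1.8)×10⁻⁴ = 0.7542×10⁻⁴ K⁻¹
Layer 1: 2 × 2.148×10⁻⁴ × 140 = 0.060144 m
380 × 0.7542×10⁻⁴ × 0.73 = 0.020921508 m
Δh = 0.060144 + 0.020921508 = 0.081065508 m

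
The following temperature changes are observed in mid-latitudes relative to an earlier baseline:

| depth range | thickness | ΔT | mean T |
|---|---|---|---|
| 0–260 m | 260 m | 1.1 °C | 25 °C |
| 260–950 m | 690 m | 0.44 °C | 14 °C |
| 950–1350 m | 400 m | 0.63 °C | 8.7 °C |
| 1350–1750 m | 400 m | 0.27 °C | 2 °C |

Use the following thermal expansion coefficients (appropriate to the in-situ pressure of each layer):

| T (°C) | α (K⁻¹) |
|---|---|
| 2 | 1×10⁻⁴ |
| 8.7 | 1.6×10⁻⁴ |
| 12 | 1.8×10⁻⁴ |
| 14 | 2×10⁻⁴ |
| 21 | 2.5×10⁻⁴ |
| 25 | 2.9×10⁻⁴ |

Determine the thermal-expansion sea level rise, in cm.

Layer 1 at 25 °C → α = 2.9×10⁻⁴ K⁻¹
Layer 2 at 14 °C → α = 2×10⁻⁴ K⁻¹
Layer 3 at 8.7 °C → α = 1.6×10⁻⁴ K⁻¹
Layer 4 at 2 °C → α = 1×10⁻⁴ K⁻¹
2.9×10⁻⁴ × 260 × 1.1 = 0.08294 m
2×10⁻⁴ × 0.44 × 690 = 0.06072 m
Layer 3: 1.6×10⁻⁴ × 400 × 0.63 = 0.04032 m
0.27 × 400 × 1×10⁻⁴ = 0.01080 m
Δh = 0.08294 + 0.06072 + 0.04032 + 0.01080 = 0.19478 m ≈ 19 cm

about 19 cm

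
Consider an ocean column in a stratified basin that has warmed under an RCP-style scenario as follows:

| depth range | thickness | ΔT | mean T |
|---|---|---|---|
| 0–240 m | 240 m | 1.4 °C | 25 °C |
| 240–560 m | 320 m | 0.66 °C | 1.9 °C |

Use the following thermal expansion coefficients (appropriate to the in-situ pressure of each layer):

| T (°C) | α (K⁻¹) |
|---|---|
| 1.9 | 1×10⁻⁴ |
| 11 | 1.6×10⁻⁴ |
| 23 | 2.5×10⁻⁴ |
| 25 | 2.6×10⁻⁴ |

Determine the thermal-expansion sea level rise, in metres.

0.11 m of thermosteric rise

Layer 1 at 25 °C → α = 2.6×10⁻⁴ K⁻¹
Layer 2 at 1.9 °C → α = 1×10⁻⁴ K⁻¹
Layer 1: 1.4 × 2.6×10⁻⁴ × 240 = 0.08736 m
Layer 2: 1×10⁻⁴ × 320 × 0.66 = 0.02112 m
Δh = 0.08736 + 0.02112 = 0.10848 m ≈ 0.11 m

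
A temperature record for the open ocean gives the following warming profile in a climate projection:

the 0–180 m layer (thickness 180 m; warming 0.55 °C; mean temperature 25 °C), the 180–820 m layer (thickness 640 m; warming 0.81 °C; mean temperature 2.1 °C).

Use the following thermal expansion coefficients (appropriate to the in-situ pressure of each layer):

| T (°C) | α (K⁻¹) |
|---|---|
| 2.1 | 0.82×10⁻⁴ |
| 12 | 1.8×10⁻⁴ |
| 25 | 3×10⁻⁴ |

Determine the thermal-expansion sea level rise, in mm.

72.2 mm of thermosteric rise

Layer 1 at 25 °C → α = 3×10⁻⁴ K⁻¹
Layer 2 at 2.1 °C → α = 0.82×10⁻⁴ K⁻¹
3×10⁻⁴ × 0.55 × 180 = 0.02970 m
Layer 2: 640 × 0.82×10⁻⁴ × 0.81 = 0.0425088 m
Δh = 0.02970 + 0.0425088 = 0.0722088 m ≈ 72.2 mm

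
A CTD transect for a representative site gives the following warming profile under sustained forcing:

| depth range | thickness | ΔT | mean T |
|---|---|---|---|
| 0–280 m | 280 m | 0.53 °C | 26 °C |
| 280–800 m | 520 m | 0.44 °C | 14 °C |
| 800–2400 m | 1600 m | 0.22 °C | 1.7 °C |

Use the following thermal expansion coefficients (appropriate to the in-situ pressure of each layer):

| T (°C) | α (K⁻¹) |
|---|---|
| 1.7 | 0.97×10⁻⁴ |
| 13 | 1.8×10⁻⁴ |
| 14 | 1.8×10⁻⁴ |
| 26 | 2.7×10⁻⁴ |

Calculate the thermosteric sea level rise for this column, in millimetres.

about 115 mm

Layer 1 at 26 °C → α = 2.7×10⁻⁴ K⁻¹
Layer 2 at 14 °C → α = 1.8×10⁻⁴ K⁻¹
Layer 3 at 1.7 °C → α = 0.97×10⁻⁴ K⁻¹
0–280 m: 280 × 2.7×10⁻⁴ × 0.53 = 0.040068 m
Layer 2: 520 × 1.8×10⁻⁴ × 0.44 = 0.041184 m
1600 × 0.97×10⁻⁴ × 0.22 = 0.034144 m
Δh = 0.040068 + 0.041184 + 0.034144 = 0.115396 m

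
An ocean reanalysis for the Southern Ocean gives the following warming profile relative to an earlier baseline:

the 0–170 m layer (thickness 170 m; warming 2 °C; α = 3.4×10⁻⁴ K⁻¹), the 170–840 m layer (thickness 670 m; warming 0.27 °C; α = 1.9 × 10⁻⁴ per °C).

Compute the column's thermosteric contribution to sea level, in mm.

Layer 1: 2 × 3.4×10⁻⁴ × 170 = 0.11560 m
170–840 m: 670 × 1.9×10⁻⁴ × 0.27 = 0.034371 m
Δh = 0.11560 + 0.034371 = 0.149971 m ≈ 150 mm

150 mm of thermosteric rise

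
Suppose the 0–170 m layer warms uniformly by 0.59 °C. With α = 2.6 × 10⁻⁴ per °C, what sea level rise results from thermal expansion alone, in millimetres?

Δh = 26.1 mm

Δh = αΔT·H = 2.6×10⁻⁴ × 0.59 × 170 = 0.026078 m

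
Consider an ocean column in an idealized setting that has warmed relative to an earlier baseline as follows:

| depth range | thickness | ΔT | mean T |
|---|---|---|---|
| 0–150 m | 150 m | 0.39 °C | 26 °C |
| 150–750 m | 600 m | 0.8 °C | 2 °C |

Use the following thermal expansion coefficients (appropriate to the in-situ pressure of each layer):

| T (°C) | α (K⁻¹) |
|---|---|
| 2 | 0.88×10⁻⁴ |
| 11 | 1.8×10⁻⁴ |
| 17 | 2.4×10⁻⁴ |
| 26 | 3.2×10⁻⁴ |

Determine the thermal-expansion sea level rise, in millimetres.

Layer 1 at 26 °C → α = 3.2×10⁻⁴ K⁻¹
Layer 2 at 2 °C → α = 0.88×10⁻⁴ K⁻¹
3.2×10⁻⁴ × 150 × 0.39 = 0.01872 m
Layer 2: 0.88×10⁻⁴ × 0.8 × 600 = 0.04224 m
Δh = 0.01872 + 0.04224 = 0.06096 m ≈ 61 mm

61 mm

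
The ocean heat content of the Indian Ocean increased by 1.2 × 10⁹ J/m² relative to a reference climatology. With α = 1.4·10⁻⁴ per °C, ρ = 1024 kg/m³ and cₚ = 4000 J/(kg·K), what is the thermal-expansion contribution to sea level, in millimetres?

41 mm

Δh = αQ/(ρcₚ) = 1.4×10⁻⁴ × 1.2×10⁹ / (1024 × 4000) ≈ 0.041016 m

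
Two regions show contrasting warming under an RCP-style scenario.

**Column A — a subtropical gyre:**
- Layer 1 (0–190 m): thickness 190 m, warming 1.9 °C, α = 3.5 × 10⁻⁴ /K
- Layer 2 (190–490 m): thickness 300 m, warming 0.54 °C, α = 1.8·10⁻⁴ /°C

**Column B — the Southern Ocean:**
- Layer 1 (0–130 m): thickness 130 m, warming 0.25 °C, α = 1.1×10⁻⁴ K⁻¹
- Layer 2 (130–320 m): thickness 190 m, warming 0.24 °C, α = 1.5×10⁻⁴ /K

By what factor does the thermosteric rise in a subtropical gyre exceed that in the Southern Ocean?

A 1.9 × 190 × 3.5×10⁻⁴ = 0.12635 m
A 190–490 m: 0.54 × 300 × 1.8×10⁻⁴ = 0.02916 m
A total: 0.15551 m
B 0–130 m: 1.1×10⁻⁴ × 0.25 × 130 = 0.003575 m
B 130–320 m: 190 × 1.5×10⁻⁴ × 0.24 = 0.00684 m
B total: 0.010415 m
Ratio: 0.15551 / 0.010415 ≈ 14.93

a factor of 15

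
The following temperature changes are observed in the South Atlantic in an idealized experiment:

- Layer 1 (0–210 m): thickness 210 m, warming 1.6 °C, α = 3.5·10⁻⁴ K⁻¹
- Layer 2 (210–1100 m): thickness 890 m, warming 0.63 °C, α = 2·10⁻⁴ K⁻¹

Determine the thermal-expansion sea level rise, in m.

Δh ≈ 0.230 m

0–210 m: 3.5×10⁻⁴ × 1.6 × 210 = 0.11760 m
Layer 2: 2×10⁻⁴ × 890 × 0.63 = 0.11214 m
Δh = 0.11760 + 0.11214 = 0.22974 m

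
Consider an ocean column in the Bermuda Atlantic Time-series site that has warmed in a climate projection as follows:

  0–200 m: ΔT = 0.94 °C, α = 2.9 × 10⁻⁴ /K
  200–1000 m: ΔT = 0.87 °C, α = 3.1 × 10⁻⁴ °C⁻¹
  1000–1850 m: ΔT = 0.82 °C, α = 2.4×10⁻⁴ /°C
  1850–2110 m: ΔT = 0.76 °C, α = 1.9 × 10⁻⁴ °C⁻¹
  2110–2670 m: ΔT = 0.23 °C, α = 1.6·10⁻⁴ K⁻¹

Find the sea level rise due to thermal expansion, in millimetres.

about 500 mm

Layer 1: 200 × 2.9×10⁻⁴ × 0.94 = 0.05452 m
200–1000 m: 3.1×10⁻⁴ × 800 × 0.87 = 0.21576 m
850 × 0.82 × 2.4×10⁻⁴ = 0.16728 m
1850–2110 m: 0.76 × 260 × 1.9×10⁻⁴ = 0.037544 m
Layer 5: 1.6×10⁻⁴ × 560 × 0.23 = 0.020608 m
Δh = 0.05452 + 0.21576 + 0.16728 + 0.037544 + 0.020608 = 0.495712 m ≈ 500 mm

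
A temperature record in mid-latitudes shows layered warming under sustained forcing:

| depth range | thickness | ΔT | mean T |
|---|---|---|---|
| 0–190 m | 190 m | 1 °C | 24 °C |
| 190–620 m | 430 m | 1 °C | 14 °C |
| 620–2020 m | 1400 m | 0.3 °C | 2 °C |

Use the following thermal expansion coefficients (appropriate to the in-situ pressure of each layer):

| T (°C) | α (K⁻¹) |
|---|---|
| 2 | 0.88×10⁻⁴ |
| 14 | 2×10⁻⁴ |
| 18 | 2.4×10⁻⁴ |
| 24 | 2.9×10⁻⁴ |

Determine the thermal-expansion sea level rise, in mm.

Layer 1 at 24 °C → α = 2.9×10⁻⁴ K⁻¹
Layer 2 at 14 °C → α = 2×10⁻⁴ K⁻¹
Layer 3 at 2 °C → α = 0.88×10⁻⁴ K⁻¹
2.9×10⁻⁴ × 1 × 190 = 0.05510 m
430 × 1 × 2×10⁻⁴ = 0.08600 m
Layer 3: 1400 × 0.3 × 0.88×10⁻⁴ = 0.03696 m
Δh = 0.05510 + 0.08600 + 0.03696 = 0.17806 m

Δh ≈ 180 mm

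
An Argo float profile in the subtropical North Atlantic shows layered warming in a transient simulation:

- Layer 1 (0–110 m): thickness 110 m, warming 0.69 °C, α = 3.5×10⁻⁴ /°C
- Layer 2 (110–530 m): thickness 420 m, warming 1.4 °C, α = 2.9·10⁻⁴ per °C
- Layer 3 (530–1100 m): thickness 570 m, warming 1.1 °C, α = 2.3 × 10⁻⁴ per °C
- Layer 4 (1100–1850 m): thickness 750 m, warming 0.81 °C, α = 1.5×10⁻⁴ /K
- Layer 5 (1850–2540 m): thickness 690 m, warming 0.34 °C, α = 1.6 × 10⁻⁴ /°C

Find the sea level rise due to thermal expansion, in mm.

Layer 1: 110 × 3.5×10⁻⁴ × 0.69 = 0.026565 m
2.9×10⁻⁴ × 1.4 × 420 = 0.17052 m
570 × 1.1 × 2.3×10⁻⁴ = 0.14421 m
0.81 × 1.5×10⁻⁴ × 750 = 0.091125 m
1850–2540 m: 1.6×10⁻⁴ × 0.34 × 690 = 0.037536 m
Δh = 0.026565 + 0.17052 + 0.14421 + 0.091125 + 0.037536 = 0.469956 m ≈ 470 mm

Δh = 470 mm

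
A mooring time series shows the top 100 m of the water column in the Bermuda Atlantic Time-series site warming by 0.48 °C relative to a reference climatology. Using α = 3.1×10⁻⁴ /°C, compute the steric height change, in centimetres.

1.49 cm of thermosteric rise

Δh = αΔT·H = 3.1×10⁻⁴ × 0.48 × 100 = 0.01488 m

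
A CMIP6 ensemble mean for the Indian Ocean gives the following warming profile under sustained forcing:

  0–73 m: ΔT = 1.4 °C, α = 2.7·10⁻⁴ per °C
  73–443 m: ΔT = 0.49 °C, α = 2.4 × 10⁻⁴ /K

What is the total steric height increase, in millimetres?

Layer 1: 1.4 × 2.7×10⁻⁴ × 73 = 0.027594 m
2.4×10⁻⁴ × 370 × 0.49 = 0.043512 m
Δh = 0.027594 + 0.043512 = 0.071106 m

Δh = 71.1 mm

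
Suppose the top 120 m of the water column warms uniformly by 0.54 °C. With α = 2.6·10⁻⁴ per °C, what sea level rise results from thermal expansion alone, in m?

Δh = αΔT·H = 2.6×10⁻⁴ × 0.54 × 120 = 0.016848 m

about 0.0168 m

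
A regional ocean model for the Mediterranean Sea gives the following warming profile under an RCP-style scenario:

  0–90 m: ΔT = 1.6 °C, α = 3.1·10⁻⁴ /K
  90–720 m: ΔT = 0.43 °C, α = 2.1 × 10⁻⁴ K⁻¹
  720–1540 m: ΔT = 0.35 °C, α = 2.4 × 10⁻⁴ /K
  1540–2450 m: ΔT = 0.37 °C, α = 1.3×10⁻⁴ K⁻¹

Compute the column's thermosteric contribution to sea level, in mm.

Layer 1: 3.1×10⁻⁴ × 1.6 × 90 = 0.04464 m
630 × 0.43 × 2.1×10⁻⁴ = 0.056889 m
Layer 3: 820 × 0.35 × 2.4×10⁻⁴ = 0.06888 m
1540–2450 m: 0.37 × 910 × 1.3×10⁻⁴ = 0.043771 m
Δh = 0.04464 + 0.056889 + 0.06888 + 0.043771 = 0.21418 m

Δh = 214 mm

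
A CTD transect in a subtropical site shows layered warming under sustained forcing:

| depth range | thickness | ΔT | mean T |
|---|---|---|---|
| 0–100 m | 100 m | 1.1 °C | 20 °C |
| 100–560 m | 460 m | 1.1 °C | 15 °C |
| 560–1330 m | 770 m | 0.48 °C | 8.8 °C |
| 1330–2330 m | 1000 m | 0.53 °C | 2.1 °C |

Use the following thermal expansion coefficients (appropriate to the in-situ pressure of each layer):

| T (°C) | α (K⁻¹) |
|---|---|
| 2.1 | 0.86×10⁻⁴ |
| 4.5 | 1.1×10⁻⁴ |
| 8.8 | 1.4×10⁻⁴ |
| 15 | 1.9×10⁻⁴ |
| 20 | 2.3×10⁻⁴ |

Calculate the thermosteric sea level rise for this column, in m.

Layer 1 at 20 °C → α = 2.3×10⁻⁴ K⁻¹
Layer 2 at 15 °C → α = 1.9×10⁻⁴ K⁻¹
Layer 3 at 8.8 °C → α = 1.4×10⁻⁴ K⁻¹
Layer 4 at 2.1 °C → α = 0.86×10⁻⁴ K⁻¹
1.1 × 100 × 2.3×10⁻⁴ = 0.02530 m
Layer 2: 1.1 × 460 × 1.9×10⁻⁴ = 0.09614 m
770 × 1.4×10⁻⁴ × 0.48 = 0.051744 m
Layer 4: 1000 × 0.53 × 0.86×10⁻⁴ = 0.04558 m
Δh = 0.02530 + 0.09614 + 0.051744 + 0.04558 = 0.218764 m

0.219 m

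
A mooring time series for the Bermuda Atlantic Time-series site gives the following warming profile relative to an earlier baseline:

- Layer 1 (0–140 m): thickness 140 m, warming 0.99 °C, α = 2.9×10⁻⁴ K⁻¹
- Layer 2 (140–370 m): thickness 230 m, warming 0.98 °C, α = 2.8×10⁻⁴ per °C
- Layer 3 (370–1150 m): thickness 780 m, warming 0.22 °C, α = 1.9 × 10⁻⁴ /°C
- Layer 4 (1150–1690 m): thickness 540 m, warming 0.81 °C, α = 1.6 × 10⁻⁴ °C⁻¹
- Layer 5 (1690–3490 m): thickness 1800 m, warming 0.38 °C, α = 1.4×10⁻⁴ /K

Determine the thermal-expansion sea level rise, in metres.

Layer 1: 140 × 2.9×10⁻⁴ × 0.99 = 0.040194 m
Layer 2: 0.98 × 2.8×10⁻⁴ × 230 = 0.063112 m
Layer 3: 0.22 × 1.9×10⁻⁴ × 780 = 0.032604 m
Layer 4: 0.81 × 1.6×10⁻⁴ × 540 = 0.069984 m
0.38 × 1.4×10⁻⁴ × 1800 = 0.09576 m
Δh = 0.040194 + 0.063112 + 0.032604 + 0.069984 + 0.09576 = 0.301654 m ≈ 0.302 m

0.302 m of thermosteric rise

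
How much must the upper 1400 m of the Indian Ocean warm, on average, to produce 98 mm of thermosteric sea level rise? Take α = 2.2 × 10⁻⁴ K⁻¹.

ΔT = Δh/(αH) = 0.098 / (2.2×10⁻⁴ × 1400) ≈ 0.3182 °C

about 0.32 °C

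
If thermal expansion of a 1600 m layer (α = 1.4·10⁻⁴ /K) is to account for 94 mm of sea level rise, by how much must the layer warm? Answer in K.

ΔT = Δh/(αH) = 0.094 / (1.4×10⁻⁴ × 1600) ≈ 0.4196 K

about 0.420 K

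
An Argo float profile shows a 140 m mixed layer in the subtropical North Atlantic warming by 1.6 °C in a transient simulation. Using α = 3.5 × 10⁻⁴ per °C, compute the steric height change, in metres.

Δh = αΔT·H = 3.5×10⁻⁴ × 1.6 × 140 = 0.07840 m

0.078 m of thermosteric rise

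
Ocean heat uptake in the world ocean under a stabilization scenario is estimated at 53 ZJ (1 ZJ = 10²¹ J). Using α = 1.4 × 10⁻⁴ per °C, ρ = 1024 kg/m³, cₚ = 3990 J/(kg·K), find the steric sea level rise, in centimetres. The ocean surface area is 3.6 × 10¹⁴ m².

0.504 cm

Per unit area: Q = 53×10²¹ / (3.6×10¹⁴) ≈ 1.472×10⁸ J/m²
Δh = αQ/(ρcₚ) = 1.4×10⁻⁴ × 1.472×10⁸ / (1024 × 3990) ≈ 0.0050439 m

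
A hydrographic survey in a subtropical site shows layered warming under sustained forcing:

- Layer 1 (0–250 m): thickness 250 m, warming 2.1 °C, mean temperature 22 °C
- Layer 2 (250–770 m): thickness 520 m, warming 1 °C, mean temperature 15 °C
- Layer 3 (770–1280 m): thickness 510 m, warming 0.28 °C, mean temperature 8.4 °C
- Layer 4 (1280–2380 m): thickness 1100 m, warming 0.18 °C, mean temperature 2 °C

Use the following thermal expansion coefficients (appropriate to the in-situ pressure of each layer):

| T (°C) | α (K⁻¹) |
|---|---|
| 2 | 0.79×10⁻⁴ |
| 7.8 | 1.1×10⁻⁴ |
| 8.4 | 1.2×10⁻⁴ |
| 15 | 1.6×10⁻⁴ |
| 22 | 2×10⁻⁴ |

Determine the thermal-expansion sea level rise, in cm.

Layer 1 at 22 °C → α = 2×10⁻⁴ K⁻¹
Layer 2 at 15 °C → α = 1.6×10⁻⁴ K⁻¹
Layer 3 at 8.4 °C → α = 1.2×10⁻⁴ K⁻¹
Layer 4 at 2 °C → α = 0.79×10⁻⁴ K⁻¹
Layer 1: 2.1 × 250 × 2×10⁻⁴ = 0.10500 m
250–770 m: 1 × 520 × 1.6×10⁻⁴ = 0.08320 m
770–1280 m: 510 × 0.28 × 1.2×10⁻⁴ = 0.017136 m
1280–2380 m: 0.18 × 1100 × 0.79×10⁻⁴ = 0.015642 m
Δh = 0.10500 + 0.08320 + 0.017136 + 0.015642 = 0.220978 m

22 cm of thermosteric rise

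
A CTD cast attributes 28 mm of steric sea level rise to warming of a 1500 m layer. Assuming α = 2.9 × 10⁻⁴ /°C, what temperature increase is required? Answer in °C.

ΔT = Δh/(αH) = 0.028 / (2.9×10⁻⁴ × 1500) ≈ 0.06437 °C

0.0644 °C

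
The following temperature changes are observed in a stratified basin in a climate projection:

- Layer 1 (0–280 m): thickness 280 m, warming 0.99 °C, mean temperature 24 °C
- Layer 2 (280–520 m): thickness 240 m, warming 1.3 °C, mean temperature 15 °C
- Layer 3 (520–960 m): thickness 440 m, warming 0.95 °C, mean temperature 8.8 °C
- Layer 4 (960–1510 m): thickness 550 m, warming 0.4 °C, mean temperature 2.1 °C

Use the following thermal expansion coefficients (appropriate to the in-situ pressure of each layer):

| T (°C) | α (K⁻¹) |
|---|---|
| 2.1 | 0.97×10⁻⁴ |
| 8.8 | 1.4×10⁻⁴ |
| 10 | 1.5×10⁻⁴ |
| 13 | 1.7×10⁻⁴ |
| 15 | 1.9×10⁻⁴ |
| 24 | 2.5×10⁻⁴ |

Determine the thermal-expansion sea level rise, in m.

about 0.208 m

Layer 1 at 24 °C → α = 2.5×10⁻⁴ K⁻¹
Layer 2 at 15 °C → α = 1.9×10⁻⁴ K⁻¹
Layer 3 at 8.8 °C → α = 1.4×10⁻⁴ K⁻¹
Layer 4 at 2.1 °C → α = 0.97×10⁻⁴ K⁻¹
Layer 1: 280 × 0.99 × 2.5×10⁻⁴ = 0.06930 m
280–520 m: 1.9×10⁻⁴ × 240 × 1.3 = 0.05928 m
Layer 3: 1.4×10⁻⁴ × 440 × 0.95 = 0.05852 m
0.4 × 0.97×10⁻⁴ × 550 = 0.02134 m
Δh = 0.06930 + 0.05928 + 0.05852 + 0.02134 = 0.20844 m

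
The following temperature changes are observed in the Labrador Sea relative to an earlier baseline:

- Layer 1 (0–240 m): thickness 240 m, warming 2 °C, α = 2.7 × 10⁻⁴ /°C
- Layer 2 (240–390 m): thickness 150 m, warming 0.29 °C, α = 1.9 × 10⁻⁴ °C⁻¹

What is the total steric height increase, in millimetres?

0–240 m: 240 × 2 × 2.7×10⁻⁴ = 0.12960 m
Layer 2: 150 × 0.29 × 1.9×10⁻⁴ = 0.008265 m
Δh = 0.12960 + 0.008265 = 0.137865 m

138 mm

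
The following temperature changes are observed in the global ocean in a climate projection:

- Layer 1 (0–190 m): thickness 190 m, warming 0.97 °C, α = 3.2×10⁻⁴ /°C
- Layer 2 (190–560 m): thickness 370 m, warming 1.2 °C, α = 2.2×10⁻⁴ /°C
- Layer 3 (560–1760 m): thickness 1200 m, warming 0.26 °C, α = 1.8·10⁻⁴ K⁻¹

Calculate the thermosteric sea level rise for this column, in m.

Layer 1: 3.2×10⁻⁴ × 190 × 0.97 = 0.058976 m
Layer 2: 2.2×10⁻⁴ × 370 × 1.2 = 0.09768 m
Layer 3: 1.8×10⁻⁴ × 0.26 × 1200 = 0.05616 m
Δh = 0.058976 + 0.09768 + 0.05616 = 0.212816 m

Δh ≈ 0.213 m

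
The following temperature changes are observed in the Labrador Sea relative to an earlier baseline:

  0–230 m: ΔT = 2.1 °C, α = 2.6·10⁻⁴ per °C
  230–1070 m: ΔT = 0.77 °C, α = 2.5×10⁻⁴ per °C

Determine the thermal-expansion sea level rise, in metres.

Δh = 0.287 m

0–230 m: 230 × 2.1 × 2.6×10⁻⁴ = 0.12558 m
2.5×10⁻⁴ × 0.77 × 840 = 0.16170 m
Δh = 0.12558 + 0.16170 = 0.28728 m ≈ 0.287 m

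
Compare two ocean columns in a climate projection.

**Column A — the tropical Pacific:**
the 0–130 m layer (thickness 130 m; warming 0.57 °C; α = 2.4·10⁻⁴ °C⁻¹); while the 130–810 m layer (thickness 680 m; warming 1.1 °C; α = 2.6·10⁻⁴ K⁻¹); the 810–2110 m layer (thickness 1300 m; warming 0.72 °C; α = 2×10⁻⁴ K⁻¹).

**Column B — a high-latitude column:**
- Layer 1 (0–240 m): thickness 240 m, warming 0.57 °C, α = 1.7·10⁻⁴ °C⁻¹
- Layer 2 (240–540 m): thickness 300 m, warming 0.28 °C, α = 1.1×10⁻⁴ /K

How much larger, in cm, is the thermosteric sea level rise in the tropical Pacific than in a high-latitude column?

36.7 cm

A 0–130 m: 130 × 2.4×10⁻⁴ × 0.57 = 0.017784 m
A 130–810 m: 2.6×10⁻⁴ × 1.1 × 680 = 0.19448 m
A Layer 3: 2×10⁻⁴ × 1300 × 0.72 = 0.18720 m
A total: 0.399464 m
B 1.7×10⁻⁴ × 0.57 × 240 = 0.023256 m
B Layer 2: 300 × 0.28 × 1.1×10⁻⁴ = 0.00924 m
B total: 0.032496 m
Difference: 0.399464 − 0.032496 = 0.366968 m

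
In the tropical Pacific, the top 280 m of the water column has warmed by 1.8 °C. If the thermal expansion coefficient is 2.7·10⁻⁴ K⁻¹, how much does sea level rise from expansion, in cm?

13.6 cm of thermosteric rise

Δh = αΔT·H = 2.7×10⁻⁴ × 1.8 × 280 = 0.13608 m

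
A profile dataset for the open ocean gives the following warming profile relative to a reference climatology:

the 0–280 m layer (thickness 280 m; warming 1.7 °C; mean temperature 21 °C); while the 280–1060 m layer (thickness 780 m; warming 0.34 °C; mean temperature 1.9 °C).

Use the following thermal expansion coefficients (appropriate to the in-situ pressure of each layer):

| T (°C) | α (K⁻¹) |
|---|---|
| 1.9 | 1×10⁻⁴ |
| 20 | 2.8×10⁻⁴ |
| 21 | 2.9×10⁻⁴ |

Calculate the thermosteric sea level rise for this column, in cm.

Layer 1 at 21 °C → α = 2.9×10⁻⁴ K⁻¹
Layer 2 at 1.9 °C → α = 1×10⁻⁴ K⁻¹
0–280 m: 2.9×10⁻⁴ × 1.7 × 280 = 0.13804 m
280–1060 m: 0.34 × 780 × 1×10⁻⁴ = 0.02652 m
Δh = 0.13804 + 0.02652 = 0.16456 m

about 16 cm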